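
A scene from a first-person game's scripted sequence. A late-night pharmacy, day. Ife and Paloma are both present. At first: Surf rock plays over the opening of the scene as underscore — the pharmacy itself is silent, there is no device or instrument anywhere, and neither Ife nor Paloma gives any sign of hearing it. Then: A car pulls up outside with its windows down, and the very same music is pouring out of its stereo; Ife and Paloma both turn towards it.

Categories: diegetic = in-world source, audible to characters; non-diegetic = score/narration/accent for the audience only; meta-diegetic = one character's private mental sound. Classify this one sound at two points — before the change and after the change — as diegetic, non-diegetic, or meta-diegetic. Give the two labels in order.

non-diegetic, diegetic

Before the change: no in-world source exists and no character can hear it — underscore → non-diegetic.
After the change: the car stereo is now a real source in the story world and the characters hear it → diegetic.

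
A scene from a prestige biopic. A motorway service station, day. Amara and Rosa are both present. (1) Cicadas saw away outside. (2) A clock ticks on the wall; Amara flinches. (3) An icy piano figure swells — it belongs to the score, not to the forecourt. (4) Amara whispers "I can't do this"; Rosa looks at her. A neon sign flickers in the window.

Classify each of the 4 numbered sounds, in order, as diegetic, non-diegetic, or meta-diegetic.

Sound (1): ambient/room sound belonging to the story's physical space, so diegetic.
(2) is diegetic: an in-world source (a clock); characters could hear it.
(3) is non-diegetic: score with no on-screen or off-screen source; it exists for the audience alone.
(4) Amara is a character speaking aloud in the scene → diegetic.

diegetic, diegetic, non-diegetic, diegetic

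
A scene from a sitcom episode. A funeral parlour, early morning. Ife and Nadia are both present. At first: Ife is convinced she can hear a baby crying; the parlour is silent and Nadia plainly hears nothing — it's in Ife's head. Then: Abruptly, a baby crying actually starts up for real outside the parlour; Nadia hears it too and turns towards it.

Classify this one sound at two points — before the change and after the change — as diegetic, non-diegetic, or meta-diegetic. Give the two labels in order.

Before the change: only Ife 'hears' it — imagined, in her mind → meta-diegetic.
After the change: now there's a real external source and Nadia hears it too — in the story world → diegetic.

meta-diegetic, diegetic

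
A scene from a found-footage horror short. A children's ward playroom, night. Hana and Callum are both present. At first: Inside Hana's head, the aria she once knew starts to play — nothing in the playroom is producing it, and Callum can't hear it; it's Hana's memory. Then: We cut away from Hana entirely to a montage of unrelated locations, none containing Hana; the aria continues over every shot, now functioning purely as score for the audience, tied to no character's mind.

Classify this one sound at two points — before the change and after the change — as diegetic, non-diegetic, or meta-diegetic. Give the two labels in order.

meta-diegetic, non-diegetic

Before the change: the music lives inside Hana's mind alone; Callum can't hear it → meta-diegetic.
After the change: once it plays over shots Hana isn't in, detached from any character's subjectivity, it's conventional underscore → non-diegetic.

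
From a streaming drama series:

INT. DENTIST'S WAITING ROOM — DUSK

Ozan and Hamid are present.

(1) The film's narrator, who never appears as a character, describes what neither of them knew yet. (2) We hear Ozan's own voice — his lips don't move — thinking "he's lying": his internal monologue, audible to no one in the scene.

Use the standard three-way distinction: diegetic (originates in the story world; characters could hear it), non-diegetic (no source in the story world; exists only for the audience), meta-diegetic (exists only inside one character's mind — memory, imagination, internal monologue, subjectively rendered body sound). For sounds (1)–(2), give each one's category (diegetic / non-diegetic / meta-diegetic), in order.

(1) commentary laid over the scene from outside the fiction → non-diegetic.
(2) is meta-diegetic: internal monologue — inside Ozan's mind, not spoken into the scene.

non-diegetic, meta-diegetic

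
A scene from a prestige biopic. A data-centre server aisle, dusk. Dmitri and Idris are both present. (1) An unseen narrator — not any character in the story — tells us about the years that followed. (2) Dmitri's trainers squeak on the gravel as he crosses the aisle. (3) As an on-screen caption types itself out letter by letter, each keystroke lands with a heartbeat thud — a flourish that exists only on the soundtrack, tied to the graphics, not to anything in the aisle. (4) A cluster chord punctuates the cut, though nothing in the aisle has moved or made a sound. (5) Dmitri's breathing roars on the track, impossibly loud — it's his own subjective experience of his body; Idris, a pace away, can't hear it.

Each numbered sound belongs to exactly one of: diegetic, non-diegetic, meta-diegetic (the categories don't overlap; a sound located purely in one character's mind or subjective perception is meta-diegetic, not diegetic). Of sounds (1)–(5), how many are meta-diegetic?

1

(1) is non-diegetic: commentary laid over the scene from outside the fiction.
Sound (2): a character's body making contact with the set — an in-world sound, so diegetic.
Sound (3): the caption isn't part of the story world, so neither is the sound tied to it, so non-diegetic.
(4) is non-diegetic: an editorial stinger — it belongs to the cut, not the story world.
(5) is meta-diegetic: it's Dmitri's internal bodily sensation rendered as sound; only Dmitri 'hears' it.
Meta-diegetic: (5) — that's 1.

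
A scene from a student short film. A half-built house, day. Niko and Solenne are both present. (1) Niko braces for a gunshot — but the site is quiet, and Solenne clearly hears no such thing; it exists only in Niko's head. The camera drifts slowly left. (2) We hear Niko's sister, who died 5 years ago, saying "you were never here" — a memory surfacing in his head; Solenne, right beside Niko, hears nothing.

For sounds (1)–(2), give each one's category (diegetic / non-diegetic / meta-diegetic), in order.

meta-diegetic, meta-diegetic

Sound (1): subjective to Niko: the site is silent and Solenne hears nothing, so meta-diegetic.
(2) the voice is a memory playing only inside Niko's mind; Solenne can't hear it → meta-diegetic.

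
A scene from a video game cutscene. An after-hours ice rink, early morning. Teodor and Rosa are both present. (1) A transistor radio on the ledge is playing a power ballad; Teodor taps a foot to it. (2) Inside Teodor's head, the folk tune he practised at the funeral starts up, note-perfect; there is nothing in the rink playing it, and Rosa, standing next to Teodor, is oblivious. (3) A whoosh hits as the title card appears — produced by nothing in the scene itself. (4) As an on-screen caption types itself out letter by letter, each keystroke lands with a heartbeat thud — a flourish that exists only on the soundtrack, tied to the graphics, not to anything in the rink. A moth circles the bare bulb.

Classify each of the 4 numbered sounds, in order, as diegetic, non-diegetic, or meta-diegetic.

diegetic, meta-diegetic, non-diegetic, non-diegetic

Sound (1): source music from a transistor radio, which exists in the story world, so diegetic.
(2) the music is a memory playing inside Teodor's mind alone; no real-world source, Rosa can't hear it → meta-diegetic.
(3) is non-diegetic: nothing in the scene produces it; it's an accent added for the audience.
Sound (4): the caption isn't part of the story world, so neither is the sound tied to it, so non-diegetic.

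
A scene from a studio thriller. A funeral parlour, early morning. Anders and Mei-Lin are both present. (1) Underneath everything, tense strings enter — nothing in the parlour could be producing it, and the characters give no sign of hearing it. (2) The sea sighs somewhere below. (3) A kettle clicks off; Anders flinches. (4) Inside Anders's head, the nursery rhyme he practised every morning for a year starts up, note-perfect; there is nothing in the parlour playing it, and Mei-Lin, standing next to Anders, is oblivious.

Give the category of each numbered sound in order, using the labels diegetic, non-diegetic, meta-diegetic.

non-diegetic, diegetic, diegetic, meta-diegetic

Sound (1): it has no source in the story world and no character can hear it — it's underscore, so non-diegetic.
(2) is diegetic: ambient/room sound belonging to the story's physical space.
Sound (3): an in-world source (a kettle); characters could hear it, so diegetic.
(4) is meta-diegetic: it lives in Anders's subjectivity, not in the parlour.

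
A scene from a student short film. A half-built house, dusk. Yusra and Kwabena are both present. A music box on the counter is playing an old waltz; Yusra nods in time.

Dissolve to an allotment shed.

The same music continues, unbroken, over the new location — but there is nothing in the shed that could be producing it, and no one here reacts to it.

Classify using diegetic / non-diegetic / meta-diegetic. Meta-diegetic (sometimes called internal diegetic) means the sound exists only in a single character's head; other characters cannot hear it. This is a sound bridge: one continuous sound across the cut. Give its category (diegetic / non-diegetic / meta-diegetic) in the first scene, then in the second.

diegetic, non-diegetic

Scene one: a music box is an on-screen source and Yusra reacts to it → diegetic.
Scene two: there is no source in the shed and no one hears it — it's now underscore → non-diegetic.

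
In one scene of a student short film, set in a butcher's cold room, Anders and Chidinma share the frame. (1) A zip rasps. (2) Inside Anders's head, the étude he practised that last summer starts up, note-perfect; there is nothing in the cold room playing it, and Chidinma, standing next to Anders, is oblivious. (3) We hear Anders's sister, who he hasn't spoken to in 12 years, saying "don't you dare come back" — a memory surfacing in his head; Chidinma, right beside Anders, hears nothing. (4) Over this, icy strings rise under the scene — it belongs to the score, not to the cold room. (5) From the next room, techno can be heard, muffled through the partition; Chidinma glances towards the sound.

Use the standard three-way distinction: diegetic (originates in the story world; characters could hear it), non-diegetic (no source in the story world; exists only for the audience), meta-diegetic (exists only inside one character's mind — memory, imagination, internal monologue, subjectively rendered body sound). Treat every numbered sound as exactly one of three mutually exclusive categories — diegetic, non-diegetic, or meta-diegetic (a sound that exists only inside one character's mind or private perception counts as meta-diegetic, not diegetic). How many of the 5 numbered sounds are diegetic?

(1) is diegetic: a zip is a real object/event in the scene's world.
(2) the music is a memory playing inside Anders's mind alone; no real-world source, Chidinma can't hear it → meta-diegetic.
Sound (3): the voice is a memory playing only inside Anders's mind; Chidinma can't hear it, so meta-diegetic.
(4) is non-diegetic: it has no source in the story world and no character can hear it — it's underscore.
Sound (5): the music has an off-screen but real-world source and a character hears it, so diegetic.
So 2 of the 5 are diegetic: (1), (5).

2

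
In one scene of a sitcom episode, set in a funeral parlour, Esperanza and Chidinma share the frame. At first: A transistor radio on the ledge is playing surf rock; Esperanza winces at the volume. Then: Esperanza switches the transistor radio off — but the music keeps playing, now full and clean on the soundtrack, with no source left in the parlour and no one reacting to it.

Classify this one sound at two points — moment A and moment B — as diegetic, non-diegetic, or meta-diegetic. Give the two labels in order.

diegetic, non-diegetic

Moment A: a transistor radio is a real in-scene source and Esperanza reacts to it → diegetic.
Moment B: there is no longer any in-world source and no one can hear it — it has become underscore → non-diegetic.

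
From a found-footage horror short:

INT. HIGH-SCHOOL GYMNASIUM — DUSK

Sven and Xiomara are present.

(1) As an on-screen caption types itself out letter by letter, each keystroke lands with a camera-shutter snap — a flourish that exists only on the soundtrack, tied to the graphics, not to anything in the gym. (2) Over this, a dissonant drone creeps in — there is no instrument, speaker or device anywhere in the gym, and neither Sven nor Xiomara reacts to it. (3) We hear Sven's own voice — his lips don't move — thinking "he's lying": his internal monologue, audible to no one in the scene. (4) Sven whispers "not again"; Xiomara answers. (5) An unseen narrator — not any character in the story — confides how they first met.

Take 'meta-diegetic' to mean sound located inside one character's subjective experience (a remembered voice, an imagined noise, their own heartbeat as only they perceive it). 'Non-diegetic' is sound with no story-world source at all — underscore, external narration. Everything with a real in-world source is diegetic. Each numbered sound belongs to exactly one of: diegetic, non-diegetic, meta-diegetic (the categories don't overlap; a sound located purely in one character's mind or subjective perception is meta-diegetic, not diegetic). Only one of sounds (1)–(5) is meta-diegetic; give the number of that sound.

3

Sound (1): it accompanies on-screen graphics, not anything inside the story world, so non-diegetic.
(2) is non-diegetic: score with no on-screen or off-screen source; it exists for the audience alone.
(3) is meta-diegetic: internal monologue — inside Sven's mind, not spoken into the scene.
(4) Sven is a character speaking aloud in the scene → diegetic.
(5) external voice-over — not a character, not heard by anyone in the scene → non-diegetic.
Only (3) is meta-diegetic.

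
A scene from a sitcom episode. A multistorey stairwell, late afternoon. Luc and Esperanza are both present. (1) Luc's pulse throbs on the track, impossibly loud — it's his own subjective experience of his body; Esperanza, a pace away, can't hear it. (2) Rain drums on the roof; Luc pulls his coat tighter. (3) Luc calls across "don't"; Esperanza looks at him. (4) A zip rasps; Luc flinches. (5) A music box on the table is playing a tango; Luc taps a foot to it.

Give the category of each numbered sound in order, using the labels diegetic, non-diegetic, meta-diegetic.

meta-diegetic, diegetic, diegetic, diegetic, diegetic

Sound (1): point-of-audition from inside Luc's body; not a sound in the room, so meta-diegetic.
(2) it's the actual ambient sound of the location → diegetic.
(3) is diegetic: spoken by a character present in the story world.
Sound (4): a zip is a real object/event in the scene's world, so diegetic.
Sound (5): the music comes from an on-screen device that Luc responds to, so diegetic.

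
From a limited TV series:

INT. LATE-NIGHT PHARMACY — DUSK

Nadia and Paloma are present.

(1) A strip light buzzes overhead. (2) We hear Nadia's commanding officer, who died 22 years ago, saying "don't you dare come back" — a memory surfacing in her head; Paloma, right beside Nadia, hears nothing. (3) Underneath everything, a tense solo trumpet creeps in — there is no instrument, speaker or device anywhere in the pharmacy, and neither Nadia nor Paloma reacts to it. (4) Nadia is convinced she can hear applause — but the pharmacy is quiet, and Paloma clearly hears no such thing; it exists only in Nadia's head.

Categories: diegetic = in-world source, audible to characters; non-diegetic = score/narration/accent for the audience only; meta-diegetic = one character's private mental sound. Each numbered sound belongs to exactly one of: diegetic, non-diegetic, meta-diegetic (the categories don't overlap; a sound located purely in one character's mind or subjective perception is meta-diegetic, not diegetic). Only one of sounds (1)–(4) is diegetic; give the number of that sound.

(1) is diegetic: ambient/room sound belonging to the story's physical space.
(2) the voice is a memory playing only inside Nadia's mind; Paloma can't hear it → meta-diegetic.
(3) is non-diegetic: it has no source in the story world and no character can hear it — it's underscore.
(4) the sound is imagined by Nadia; nothing in the story world is producing it and Paloma can't hear it → meta-diegetic.
Only (1) is diegetic.

1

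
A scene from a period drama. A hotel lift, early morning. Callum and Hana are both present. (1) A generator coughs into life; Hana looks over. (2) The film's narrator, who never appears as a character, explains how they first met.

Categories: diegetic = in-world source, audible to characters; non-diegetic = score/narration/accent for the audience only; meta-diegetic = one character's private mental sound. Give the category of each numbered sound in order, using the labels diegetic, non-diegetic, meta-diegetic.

diegetic, non-diegetic

Sound (1): the sound comes from a generator physically present in the location, so diegetic.
(2) is non-diegetic: external voice-over — not a character, not heard by anyone in the scene.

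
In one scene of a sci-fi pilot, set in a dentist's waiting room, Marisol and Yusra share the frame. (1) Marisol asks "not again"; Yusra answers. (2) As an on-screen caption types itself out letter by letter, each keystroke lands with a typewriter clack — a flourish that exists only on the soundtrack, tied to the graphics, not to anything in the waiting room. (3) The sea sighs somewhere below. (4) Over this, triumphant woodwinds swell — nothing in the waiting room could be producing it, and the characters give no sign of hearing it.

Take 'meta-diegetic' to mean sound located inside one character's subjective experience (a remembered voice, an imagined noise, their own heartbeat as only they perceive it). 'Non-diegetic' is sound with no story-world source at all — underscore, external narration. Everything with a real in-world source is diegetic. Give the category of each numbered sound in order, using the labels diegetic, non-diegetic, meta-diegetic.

diegetic, non-diegetic, diegetic, non-diegetic

(1) is diegetic: on-screen dialogue — Marisol speaks and Yusra is there to hear.
Sound (2): it accompanies on-screen graphics, not anything inside the story world, so non-diegetic.
(3) is diegetic: ambient/room sound belonging to the story's physical space.
Sound (4): it has no source in the story world and no character can hear it — it's underscore, so non-diegetic.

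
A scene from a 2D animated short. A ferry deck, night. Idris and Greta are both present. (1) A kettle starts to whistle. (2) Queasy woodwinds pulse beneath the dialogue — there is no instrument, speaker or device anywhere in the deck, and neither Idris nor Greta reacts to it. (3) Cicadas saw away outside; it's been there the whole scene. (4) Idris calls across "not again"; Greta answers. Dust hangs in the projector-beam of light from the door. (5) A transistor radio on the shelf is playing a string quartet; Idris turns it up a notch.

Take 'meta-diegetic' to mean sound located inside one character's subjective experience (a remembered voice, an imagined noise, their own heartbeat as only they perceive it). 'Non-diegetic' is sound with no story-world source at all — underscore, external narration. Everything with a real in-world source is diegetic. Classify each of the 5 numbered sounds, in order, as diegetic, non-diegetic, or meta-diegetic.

diegetic, non-diegetic, diegetic, diegetic, diegetic

Sound (1): a kettle is a real object/event in the scene's world, so diegetic.
(2) it has no source in the story world and no character can hear it — it's underscore → non-diegetic.
(3) is diegetic: cicadas is part of the location's real environment.
Sound (4): spoken by a character present in the story world, so diegetic.
Sound (5): a transistor radio is a physical source in the scene and Idris reacts to it, so diegetic.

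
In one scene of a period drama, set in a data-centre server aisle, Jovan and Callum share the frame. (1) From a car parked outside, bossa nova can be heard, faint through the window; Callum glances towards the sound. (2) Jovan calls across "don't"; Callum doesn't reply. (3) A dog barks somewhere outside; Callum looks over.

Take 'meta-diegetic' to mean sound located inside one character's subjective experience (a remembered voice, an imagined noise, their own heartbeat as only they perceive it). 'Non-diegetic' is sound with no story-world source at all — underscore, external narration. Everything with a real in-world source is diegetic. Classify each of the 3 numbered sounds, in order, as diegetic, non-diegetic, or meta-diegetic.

diegetic, diegetic, diegetic

(1) is diegetic: the music has an off-screen but real-world source and a character hears it.
Sound (2): spoken by a character present in the story world, so diegetic.
(3) a dog is a real object/event in the scene's world → diegetic.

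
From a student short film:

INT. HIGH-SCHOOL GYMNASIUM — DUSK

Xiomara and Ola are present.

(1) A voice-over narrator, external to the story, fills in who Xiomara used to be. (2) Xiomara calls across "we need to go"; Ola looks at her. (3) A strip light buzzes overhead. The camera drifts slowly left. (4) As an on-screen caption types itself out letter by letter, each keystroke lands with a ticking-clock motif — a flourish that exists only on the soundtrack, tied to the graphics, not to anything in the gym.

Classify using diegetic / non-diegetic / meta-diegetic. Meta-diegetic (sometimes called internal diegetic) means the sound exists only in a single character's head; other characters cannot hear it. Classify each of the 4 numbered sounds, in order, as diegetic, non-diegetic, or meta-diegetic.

(1) is non-diegetic: external voice-over — not a character, not heard by anyone in the scene.
(2) Xiomara is a character speaking aloud in the scene → diegetic.
(3) a strip light is part of the location's real environment → diegetic.
(4) is non-diegetic: it accompanies on-screen graphics, not anything inside the story world.

non-diegetic, diegetic, diegetic, non-diegetic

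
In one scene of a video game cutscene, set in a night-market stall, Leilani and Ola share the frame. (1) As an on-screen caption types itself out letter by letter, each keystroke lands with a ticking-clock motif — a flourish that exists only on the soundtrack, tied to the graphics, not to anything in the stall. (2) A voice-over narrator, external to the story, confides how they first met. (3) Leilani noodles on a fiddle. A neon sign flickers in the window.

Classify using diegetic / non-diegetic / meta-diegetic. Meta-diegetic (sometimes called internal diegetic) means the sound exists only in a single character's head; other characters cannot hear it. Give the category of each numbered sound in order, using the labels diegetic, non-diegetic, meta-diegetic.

non-diegetic, non-diegetic, diegetic

Sound (1): sound married to a title/caption — outside the diegesis by definition, so non-diegetic.
(2) external voice-over — not a character, not heard by anyone in the scene → non-diegetic.
(3) is diegetic: the instrument and the performer are both in the scene.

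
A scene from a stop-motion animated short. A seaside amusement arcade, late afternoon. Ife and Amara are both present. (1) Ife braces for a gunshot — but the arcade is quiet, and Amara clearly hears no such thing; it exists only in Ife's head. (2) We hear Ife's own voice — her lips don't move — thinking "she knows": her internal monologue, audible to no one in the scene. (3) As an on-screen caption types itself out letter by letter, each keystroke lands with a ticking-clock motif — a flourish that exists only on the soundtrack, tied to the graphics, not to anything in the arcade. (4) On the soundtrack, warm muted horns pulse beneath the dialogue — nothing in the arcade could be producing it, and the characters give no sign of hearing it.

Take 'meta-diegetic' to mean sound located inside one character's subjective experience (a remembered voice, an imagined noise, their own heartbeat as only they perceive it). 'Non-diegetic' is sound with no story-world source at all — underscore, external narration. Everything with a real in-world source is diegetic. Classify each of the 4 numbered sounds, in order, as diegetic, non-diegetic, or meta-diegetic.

(1) is meta-diegetic: Ife alone 'hears' it — an imagined sound, not present in the space.
(2) is meta-diegetic: Ife's thought-voice: a private mental sound no other character can hear.
(3) is non-diegetic: it accompanies on-screen graphics, not anything inside the story world.
Sound (4): nothing in the arcade produces it and the characters don't hear it — pure soundtrack, so non-diegetic.

meta-diegetic, meta-diegetic, non-diegetic, non-diegetic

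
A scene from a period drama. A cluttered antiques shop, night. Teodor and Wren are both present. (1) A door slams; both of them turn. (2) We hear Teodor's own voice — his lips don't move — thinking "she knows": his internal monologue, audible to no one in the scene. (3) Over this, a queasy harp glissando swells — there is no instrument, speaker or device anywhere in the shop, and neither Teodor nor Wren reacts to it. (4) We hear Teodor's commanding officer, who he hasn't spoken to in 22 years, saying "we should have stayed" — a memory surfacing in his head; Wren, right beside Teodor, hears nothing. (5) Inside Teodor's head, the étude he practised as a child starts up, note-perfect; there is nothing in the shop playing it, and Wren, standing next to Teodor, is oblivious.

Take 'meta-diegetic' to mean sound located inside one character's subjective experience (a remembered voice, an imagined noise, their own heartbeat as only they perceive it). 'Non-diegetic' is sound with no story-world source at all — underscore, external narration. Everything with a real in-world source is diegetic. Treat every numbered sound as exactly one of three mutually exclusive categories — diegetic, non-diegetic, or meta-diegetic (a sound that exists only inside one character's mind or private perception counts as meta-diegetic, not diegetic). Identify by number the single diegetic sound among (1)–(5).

1

(1) a door is a real object/event in the scene's world → diegetic.
Sound (2): it's Teodor's unspoken thought, heard only by the audience via his subjectivity, so meta-diegetic.
(3) is non-diegetic: nothing in the shop produces it and the characters don't hear it — pure soundtrack.
(4) a remembered line, private to Teodor — not present in the room, not audible to Wren → meta-diegetic.
(5) remembered music, private to Teodor — Wren is oblivious because it isn't in the room → meta-diegetic.
Only (1) is diegetic.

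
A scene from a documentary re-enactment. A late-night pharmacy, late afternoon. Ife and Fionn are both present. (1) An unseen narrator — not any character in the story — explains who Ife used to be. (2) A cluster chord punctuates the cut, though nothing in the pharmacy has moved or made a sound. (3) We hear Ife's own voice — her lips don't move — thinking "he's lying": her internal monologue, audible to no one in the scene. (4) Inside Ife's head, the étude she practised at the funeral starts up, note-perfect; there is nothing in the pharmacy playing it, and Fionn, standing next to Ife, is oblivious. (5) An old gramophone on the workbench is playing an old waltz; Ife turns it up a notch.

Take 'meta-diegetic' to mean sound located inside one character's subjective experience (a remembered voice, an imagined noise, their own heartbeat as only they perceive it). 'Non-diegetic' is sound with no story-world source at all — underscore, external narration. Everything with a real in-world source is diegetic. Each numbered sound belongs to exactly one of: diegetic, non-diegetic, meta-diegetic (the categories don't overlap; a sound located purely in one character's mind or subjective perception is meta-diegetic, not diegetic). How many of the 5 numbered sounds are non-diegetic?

(1) is non-diegetic: the narrator exists outside the story world, addressing only the audience.
Sound (2): it's a sound-design accent with no in-world source; no one in the scene can hear it, so non-diegetic.
(3) is meta-diegetic: Ife's thought-voice: a private mental sound no other character can hear.
(4) remembered music, private to Ife — Fionn is oblivious because it isn't in the room → meta-diegetic.
(5) the music comes from an on-screen device that Ife responds to → diegetic.
So 2 of the 5 are non-diegetic: (1), (2).

2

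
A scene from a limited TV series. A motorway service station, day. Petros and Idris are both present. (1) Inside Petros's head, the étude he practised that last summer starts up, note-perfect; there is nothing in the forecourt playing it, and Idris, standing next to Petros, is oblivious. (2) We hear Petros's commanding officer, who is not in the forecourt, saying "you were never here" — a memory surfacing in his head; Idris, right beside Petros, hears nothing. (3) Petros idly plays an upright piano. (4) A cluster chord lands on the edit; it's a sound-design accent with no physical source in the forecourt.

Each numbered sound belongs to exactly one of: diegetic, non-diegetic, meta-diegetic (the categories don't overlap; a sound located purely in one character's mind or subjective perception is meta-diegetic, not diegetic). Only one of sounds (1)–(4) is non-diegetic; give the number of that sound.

4

(1) is meta-diegetic: it lives in Petros's subjectivity, not in the forecourt.
(2) is meta-diegetic: it's Petros's recollection rendered as sound; the other character can't hear it.
(3) a character is playing an upright piano on screen → diegetic.
(4) is non-diegetic: an editorial stinger — it belongs to the cut, not the story world.
Only (4) is non-diegetic.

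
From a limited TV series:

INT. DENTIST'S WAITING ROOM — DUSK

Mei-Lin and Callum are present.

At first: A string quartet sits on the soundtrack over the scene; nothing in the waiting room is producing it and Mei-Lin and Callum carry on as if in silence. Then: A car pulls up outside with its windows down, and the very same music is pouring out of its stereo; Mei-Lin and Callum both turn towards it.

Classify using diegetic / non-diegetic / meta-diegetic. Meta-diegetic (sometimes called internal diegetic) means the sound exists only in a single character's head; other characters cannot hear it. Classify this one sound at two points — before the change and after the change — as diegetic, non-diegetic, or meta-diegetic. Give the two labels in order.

Before the change: no in-world source exists and no character can hear it — underscore → non-diegetic.
After the change: the car stereo is now a real source in the story world and the characters hear it → diegetic.

non-diegetic, diegetic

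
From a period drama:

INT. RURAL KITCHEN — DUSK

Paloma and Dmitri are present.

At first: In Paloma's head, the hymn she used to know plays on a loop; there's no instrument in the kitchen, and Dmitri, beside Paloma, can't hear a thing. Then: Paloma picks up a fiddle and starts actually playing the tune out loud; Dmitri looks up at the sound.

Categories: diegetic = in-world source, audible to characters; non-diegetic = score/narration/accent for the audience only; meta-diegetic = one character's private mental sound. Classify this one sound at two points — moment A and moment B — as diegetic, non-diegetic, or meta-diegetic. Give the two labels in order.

Moment A: the tune exists only as Paloma's private memory; Dmitri can't hear it → meta-diegetic.
Moment B: Paloma is now producing it live on a fiddle, in the room, and Dmitri hears it → diegetic.

meta-diegetic, diegetic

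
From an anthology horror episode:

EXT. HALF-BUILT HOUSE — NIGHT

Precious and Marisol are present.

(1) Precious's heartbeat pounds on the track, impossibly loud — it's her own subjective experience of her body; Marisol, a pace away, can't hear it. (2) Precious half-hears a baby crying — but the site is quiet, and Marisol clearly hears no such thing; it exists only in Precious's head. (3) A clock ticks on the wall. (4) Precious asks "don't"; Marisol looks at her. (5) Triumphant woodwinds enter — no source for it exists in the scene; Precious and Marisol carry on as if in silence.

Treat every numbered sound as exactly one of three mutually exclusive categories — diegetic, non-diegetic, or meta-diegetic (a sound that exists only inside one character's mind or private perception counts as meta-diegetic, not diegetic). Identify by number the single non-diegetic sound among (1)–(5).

(1) a subjective body sound — Precious's private perception, inaudible to Marisol → meta-diegetic.
Sound (2): the sound is imagined by Precious; nothing in the story world is producing it and Marisol can't hear it, so meta-diegetic.
Sound (3): the sound comes from a clock physically present in the location, so diegetic.
Sound (4): spoken by a character present in the story world, so diegetic.
(5) is non-diegetic: score with no on-screen or off-screen source; it exists for the audience alone.
Only (5) is non-diegetic.

5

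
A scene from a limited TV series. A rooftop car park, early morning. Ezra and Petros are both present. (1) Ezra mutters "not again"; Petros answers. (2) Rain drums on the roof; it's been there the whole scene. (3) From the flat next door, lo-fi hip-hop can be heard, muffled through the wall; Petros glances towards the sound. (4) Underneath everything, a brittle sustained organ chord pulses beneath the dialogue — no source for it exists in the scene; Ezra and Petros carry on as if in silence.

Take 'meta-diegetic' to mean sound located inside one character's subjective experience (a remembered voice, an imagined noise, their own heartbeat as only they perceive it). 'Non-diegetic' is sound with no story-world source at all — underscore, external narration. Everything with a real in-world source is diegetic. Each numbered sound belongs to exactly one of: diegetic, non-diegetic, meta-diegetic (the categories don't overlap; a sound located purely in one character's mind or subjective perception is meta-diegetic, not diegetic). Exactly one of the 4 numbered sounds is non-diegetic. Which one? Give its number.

4

(1) is diegetic: spoken by a character present in the story world.
(2) it's the actual ambient sound of the location → diegetic.
Sound (3): the music has an off-screen but real-world source and a character hears it, so diegetic.
(4) it has no source in the story world and no character can hear it — it's underscore → non-diegetic.
Only (4) is non-diegetic.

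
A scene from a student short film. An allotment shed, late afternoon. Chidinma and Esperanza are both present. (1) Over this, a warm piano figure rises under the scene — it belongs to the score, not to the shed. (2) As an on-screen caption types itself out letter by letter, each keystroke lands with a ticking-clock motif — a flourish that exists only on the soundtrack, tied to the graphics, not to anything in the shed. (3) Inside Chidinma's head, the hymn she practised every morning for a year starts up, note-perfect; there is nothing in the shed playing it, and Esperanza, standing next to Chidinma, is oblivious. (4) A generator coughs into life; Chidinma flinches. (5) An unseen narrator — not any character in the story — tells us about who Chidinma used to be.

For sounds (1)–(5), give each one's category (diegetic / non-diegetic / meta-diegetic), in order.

(1) is non-diegetic: it has no source in the story world and no character can hear it — it's underscore.
(2) is non-diegetic: the caption isn't part of the story world, so neither is the sound tied to it.
(3) it lives in Chidinma's subjectivity, not in the shed → meta-diegetic.
(4) is diegetic: the sound comes from a generator physically present in the location.
Sound (5): the narrator exists outside the story world, addressing only the audience, so non-diegetic.

non-diegetic, non-diegetic, meta-diegetic, diegetic, non-diegetic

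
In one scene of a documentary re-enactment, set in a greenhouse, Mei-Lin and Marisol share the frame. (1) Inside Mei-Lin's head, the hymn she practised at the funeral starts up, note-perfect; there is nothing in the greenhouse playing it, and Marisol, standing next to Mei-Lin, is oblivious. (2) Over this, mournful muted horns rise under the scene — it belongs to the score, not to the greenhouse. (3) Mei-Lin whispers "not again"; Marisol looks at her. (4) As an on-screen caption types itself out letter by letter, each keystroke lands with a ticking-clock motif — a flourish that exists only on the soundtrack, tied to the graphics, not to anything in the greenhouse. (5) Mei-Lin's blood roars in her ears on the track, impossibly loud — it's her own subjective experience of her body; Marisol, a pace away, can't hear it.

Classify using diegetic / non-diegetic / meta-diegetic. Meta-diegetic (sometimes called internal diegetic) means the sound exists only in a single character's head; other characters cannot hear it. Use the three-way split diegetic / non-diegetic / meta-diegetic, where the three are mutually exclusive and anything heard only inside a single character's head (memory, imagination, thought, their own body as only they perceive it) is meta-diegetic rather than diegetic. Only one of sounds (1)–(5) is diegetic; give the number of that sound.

3

(1) remembered music, private to Mei-Lin — Marisol is oblivious because it isn't in the room → meta-diegetic.
Sound (2): it has no source in the story world and no character can hear it — it's underscore, so non-diegetic.
(3) Mei-Lin is a character speaking aloud in the scene → diegetic.
(4) it accompanies on-screen graphics, not anything inside the story world → non-diegetic.
Sound (5): point-of-audition from inside Mei-Lin's body; not a sound in the room, so meta-diegetic.
Only (3) is diegetic.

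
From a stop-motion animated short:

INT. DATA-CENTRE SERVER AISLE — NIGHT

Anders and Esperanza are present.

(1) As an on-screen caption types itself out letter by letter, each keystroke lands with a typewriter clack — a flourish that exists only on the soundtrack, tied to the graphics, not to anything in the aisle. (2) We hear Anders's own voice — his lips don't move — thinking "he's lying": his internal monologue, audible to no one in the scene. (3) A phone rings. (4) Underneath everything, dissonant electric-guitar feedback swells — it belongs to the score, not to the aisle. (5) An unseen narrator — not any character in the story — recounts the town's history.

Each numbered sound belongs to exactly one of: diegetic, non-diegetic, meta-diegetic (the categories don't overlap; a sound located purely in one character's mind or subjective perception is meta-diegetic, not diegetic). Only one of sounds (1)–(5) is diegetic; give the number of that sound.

(1) is non-diegetic: sound married to a title/caption — outside the diegesis by definition.
Sound (2): it's Anders's unspoken thought, heard only by the audience via his subjectivity, so meta-diegetic.
Sound (3): the sound comes from a phone physically present in the location, so diegetic.
(4) it has no source in the story world and no character can hear it — it's underscore → non-diegetic.
Sound (5): external voice-over — not a character, not heard by anyone in the scene, so non-diegetic.
Only (3) is diegetic.

3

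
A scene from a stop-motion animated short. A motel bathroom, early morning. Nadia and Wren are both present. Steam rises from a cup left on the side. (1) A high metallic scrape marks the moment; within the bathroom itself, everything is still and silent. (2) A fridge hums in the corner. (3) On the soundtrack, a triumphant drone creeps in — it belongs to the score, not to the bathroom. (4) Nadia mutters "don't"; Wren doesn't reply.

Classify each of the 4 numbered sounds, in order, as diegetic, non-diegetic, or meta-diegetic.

Sound (1): it's a sound-design accent with no in-world source; no one in the scene can hear it, so non-diegetic.
(2) is diegetic: ambient/room sound belonging to the story's physical space.
Sound (3): score with no on-screen or off-screen source; it exists for the audience alone, so non-diegetic.
Sound (4): spoken by a character present in the story world, so diegetic.

non-diegetic, diegetic, non-diegetic, diegetic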